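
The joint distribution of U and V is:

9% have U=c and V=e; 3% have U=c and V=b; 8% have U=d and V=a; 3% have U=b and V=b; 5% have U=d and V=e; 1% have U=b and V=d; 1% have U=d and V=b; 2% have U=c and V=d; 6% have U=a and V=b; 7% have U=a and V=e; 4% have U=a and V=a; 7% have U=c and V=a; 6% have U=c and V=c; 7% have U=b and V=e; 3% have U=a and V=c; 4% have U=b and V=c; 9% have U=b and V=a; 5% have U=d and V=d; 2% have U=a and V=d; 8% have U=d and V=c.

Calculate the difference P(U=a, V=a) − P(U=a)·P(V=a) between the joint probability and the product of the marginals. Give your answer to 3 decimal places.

-0.022

P(U=a) = 0.04 + 0.06 + 0.03 + 0.02 + 0.07 = 0.22.
P(V=a) = 0.04 + 0.09 + 0.07 + 0.08 = 0.28.
P(U=a, V=a) − P(U=a)P(V=a) = 0.04 − 0.22×0.28 = -0.022.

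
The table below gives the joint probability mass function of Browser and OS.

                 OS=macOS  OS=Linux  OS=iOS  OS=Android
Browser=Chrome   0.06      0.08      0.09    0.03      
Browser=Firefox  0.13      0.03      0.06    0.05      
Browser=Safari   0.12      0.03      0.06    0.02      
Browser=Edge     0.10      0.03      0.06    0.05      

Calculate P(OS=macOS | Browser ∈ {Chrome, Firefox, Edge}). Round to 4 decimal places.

P(Browser=Chrome) = 0.06 + 0.08 + 0.09 + 0.03 = 0.26.
P(Browser=Firefox) = 0.13 + 0.03 + 0.06 + 0.05 = 0.27.
P(Browser=Edge) = 0.10 + 0.03 + 0.06 + 0.05 = 0.24.
P(Browser ∈ {Chrome, Firefox, Edge}) = 0.26 + 0.27 + 0.24 = 0.77; P(OS=macOS, Browser ∈ {Chrome, Firefox, Edge}) = 0.06 + 0.13 + 0.10 = 0.29.
P(OS=macOS | Browser ∈ {Chrome, Firefox, Edge}) = 0.29/0.77 = 0.3766.

0.3766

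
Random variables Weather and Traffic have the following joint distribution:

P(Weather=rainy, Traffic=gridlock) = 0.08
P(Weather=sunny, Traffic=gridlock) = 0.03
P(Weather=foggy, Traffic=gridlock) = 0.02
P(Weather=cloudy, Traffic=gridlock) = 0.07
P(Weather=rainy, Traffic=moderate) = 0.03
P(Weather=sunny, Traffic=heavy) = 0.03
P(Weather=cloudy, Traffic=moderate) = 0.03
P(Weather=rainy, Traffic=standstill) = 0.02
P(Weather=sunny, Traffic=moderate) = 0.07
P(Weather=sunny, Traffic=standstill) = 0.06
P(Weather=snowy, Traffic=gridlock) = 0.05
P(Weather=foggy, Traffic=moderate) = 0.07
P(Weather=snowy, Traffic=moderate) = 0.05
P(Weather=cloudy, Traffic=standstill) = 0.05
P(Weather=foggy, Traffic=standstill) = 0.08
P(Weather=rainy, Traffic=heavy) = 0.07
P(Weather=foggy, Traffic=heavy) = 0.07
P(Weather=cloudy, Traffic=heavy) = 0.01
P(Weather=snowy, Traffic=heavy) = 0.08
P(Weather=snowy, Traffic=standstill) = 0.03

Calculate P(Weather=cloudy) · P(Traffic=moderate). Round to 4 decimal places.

0.0400

P(Weather=cloudy) = 0.03 + 0.01 + 0.07 + 0.05 = 0.16.
P(Traffic=moderate) = 0.07 + 0.03 + 0.03 + 0.05 + 0.07 = 0.25.
Product: 0.16 × 0.25 = 0.0400.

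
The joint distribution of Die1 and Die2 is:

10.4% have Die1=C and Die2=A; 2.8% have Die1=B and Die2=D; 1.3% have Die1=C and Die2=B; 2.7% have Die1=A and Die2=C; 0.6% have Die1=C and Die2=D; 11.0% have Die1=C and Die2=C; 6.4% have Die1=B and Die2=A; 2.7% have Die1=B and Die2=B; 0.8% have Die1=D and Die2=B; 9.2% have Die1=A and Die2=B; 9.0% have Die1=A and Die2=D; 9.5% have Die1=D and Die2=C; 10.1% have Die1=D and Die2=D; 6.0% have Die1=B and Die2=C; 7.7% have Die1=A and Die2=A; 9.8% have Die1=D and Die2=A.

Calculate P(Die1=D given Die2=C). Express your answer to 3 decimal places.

0.325

P(Die2=C) = 0.027 + 0.060 + 0.110 + 0.095 = 0.292.
P(Die1=D | Die2=C) = 0.095/0.292 = 0.325.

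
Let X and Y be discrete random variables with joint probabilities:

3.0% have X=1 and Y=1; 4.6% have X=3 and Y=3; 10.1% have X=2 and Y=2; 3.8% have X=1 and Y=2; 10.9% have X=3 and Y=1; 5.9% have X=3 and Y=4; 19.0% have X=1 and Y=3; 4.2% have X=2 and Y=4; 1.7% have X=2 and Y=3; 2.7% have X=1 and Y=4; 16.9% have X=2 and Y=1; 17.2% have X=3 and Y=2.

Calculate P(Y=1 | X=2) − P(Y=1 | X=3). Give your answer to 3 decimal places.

P(X=2) = 0.169 + 0.101 + 0.017 + 0.042 = 0.329; P(Y=1 | X=2) = 0.169/0.329 = 0.5137.
P(X=3) = 0.109 + 0.172 + 0.046 + 0.059 = 0.386; P(Y=1 | X=3) = 0.109/0.386 = 0.2824.
Difference = 0.231.

0.231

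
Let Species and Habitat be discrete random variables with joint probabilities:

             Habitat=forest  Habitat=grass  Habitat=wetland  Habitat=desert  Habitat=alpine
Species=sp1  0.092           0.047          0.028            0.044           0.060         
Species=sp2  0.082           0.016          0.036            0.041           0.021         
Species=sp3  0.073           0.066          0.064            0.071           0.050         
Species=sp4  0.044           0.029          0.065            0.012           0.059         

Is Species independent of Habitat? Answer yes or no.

P(Species=sp2) = 0.196 and P(Habitat=forest) = 0.291, so their product is 0.05704, but P(Species=sp2, Habitat=forest) = 0.082. Since these differ, Species and Habitat are not independent.

no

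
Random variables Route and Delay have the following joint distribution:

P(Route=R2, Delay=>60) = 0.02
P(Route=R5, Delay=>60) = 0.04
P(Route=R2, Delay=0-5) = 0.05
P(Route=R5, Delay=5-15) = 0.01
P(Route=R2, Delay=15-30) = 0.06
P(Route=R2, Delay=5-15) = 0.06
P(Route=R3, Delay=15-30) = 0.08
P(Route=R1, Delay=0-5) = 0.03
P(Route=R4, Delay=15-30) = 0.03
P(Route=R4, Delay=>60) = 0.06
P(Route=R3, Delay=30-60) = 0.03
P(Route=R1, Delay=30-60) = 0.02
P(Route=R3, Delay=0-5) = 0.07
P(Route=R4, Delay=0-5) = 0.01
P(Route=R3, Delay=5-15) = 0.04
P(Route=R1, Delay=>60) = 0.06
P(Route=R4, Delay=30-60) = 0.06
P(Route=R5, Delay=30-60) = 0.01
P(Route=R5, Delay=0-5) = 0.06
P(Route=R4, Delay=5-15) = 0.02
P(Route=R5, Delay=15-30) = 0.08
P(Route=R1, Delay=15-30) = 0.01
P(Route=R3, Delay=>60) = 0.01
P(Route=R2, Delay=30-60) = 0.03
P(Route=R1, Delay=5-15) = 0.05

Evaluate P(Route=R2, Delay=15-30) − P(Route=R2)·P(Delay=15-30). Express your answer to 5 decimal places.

0.00280

P(Route=R2) = 0.05 + 0.06 + 0.06 + 0.03 + 0.02 = 0.22.
P(Delay=15-30) = 0.01 + 0.06 + 0.08 + 0.03 + 0.08 = 0.26.
P(Route=R2, Delay=15-30) − P(Route=R2)P(Delay=15-30) = 0.06 − 0.22×0.26 = 0.00280.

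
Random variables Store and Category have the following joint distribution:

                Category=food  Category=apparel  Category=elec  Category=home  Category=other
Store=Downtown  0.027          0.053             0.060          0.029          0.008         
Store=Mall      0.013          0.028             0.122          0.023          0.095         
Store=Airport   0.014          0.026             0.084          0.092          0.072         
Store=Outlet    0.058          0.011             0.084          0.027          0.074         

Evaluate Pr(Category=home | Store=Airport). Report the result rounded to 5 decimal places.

0.31944

P(Store=Airport) = 0.014 + 0.026 + 0.084 + 0.092 + 0.072 = 0.288.
P(Category=home | Store=Airport) = 0.092/0.288 = 0.31944.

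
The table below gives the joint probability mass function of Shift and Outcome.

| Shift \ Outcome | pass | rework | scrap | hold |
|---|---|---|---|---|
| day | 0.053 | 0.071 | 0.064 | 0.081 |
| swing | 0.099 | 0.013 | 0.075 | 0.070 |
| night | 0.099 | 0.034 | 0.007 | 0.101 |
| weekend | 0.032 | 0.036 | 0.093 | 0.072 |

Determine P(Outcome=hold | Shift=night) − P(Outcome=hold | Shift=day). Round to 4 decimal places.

0.1180

P(Shift=night) = 0.099 + 0.034 + 0.007 + 0.101 = 0.241; P(Outcome=hold | Shift=night) = 0.101/0.241 = 0.41909.
P(Shift=day) = 0.053 + 0.071 + 0.064 + 0.081 = 0.269; P(Outcome=hold | Shift=day) = 0.081/0.269 = 0.30112.
Difference = 0.1180.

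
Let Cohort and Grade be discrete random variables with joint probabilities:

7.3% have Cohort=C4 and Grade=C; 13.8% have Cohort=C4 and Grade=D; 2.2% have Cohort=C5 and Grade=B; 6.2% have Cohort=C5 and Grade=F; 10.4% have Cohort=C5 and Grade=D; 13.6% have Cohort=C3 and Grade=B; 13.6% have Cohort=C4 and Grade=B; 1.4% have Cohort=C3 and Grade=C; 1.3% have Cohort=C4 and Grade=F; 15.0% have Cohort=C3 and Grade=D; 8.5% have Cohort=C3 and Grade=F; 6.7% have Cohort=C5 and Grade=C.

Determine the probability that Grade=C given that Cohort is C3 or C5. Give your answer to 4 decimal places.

0.1266

P(Cohort=C3) = 0.136 + 0.014 + 0.150 + 0.085 = 0.385.
P(Cohort=C5) = 0.022 + 0.067 + 0.104 + 0.062 = 0.255.
P(Cohort ∈ {C3, C5}) = 0.385 + 0.255 = 0.640; P(Grade=C, Cohort ∈ {C3, C5}) = 0.014 + 0.067 = 0.081.
P(Grade=C | Cohort ∈ {C3, C5}) = 0.081/0.640 = 0.1266.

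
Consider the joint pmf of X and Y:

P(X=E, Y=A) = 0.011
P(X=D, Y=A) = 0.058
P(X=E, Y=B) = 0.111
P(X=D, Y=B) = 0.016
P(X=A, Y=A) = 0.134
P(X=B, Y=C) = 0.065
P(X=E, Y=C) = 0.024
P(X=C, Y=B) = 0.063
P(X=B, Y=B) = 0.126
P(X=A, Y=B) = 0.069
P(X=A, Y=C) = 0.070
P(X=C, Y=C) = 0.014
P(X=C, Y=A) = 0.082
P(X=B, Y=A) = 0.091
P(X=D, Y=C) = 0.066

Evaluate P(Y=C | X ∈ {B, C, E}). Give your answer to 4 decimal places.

0.1755

P(X=B) = 0.091 + 0.126 + 0.065 = 0.282.
P(X=C) = 0.082 + 0.063 + 0.014 = 0.159.
P(X=E) = 0.011 + 0.111 + 0.024 = 0.146.
P(X ∈ {B, C, E}) = 0.282 + 0.159 + 0.146 = 0.587; P(Y=C, X ∈ {B, C, E}) = 0.065 + 0.014 + 0.024 = 0.103.
P(Y=C | X ∈ {B, C, E}) = 0.103/0.587 = 0.1755.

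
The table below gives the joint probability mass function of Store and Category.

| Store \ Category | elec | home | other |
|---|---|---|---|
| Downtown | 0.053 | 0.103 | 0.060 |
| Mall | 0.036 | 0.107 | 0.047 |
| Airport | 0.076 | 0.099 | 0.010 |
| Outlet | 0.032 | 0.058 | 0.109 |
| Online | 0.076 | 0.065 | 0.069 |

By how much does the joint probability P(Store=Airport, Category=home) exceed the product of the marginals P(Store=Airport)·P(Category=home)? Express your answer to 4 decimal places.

P(Store=Airport) = 0.076 + 0.099 + 0.010 = 0.185.
P(Category=home) = 0.103 + 0.107 + 0.099 + 0.058 + 0.065 = 0.432.
P(Store=Airport, Category=home) − P(Store=Airport)P(Category=home) = 0.099 − 0.185×0.432 = 0.0191.

0.0191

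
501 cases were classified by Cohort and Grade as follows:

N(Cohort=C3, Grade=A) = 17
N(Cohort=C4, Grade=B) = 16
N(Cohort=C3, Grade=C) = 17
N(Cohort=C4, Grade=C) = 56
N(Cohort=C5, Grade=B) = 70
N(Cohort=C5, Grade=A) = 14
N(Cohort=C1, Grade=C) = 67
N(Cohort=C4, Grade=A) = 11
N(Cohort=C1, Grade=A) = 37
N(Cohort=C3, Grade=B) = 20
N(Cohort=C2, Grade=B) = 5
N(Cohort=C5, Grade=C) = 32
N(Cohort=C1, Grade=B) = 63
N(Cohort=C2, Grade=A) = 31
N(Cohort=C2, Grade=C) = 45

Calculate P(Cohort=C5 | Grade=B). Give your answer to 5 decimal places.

0.40230

Total with Grade=B: 63 + 5 + 20 + 16 + 70 = 174.
P(Cohort=C5 | Grade=B) = 70/174 = 0.40230.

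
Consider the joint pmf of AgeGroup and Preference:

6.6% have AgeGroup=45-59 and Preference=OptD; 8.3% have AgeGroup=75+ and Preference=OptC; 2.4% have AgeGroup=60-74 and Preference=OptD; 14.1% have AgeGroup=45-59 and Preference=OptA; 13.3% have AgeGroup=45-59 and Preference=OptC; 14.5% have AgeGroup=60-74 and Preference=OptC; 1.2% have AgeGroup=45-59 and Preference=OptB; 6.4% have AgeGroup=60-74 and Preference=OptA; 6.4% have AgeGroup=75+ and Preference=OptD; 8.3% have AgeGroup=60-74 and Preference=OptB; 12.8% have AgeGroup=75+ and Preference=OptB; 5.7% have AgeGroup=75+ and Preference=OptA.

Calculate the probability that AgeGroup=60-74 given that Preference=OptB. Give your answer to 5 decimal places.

0.37220

P(Preference=OptB) = 0.012 + 0.083 + 0.128 = 0.223.
P(AgeGroup=60-74 | Preference=OptB) = 0.083/0.223 = 0.37220.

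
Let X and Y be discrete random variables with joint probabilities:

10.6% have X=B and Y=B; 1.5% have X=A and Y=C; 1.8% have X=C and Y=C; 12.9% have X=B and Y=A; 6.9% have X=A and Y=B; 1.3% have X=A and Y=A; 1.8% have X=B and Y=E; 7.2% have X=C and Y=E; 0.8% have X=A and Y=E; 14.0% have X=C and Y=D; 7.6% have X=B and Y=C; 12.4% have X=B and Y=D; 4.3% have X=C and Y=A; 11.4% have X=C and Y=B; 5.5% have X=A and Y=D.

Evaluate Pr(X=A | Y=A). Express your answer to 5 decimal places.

0.07027

P(Y=A) = 0.013 + 0.129 + 0.043 = 0.185.
P(X=A | Y=A) = 0.013/0.185 = 0.07027.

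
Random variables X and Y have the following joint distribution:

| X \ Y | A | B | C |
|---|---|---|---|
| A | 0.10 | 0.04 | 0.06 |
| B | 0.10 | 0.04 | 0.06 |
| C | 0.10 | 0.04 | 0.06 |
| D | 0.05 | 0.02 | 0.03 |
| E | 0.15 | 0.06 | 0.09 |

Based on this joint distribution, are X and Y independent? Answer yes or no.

Every cell satisfies P(X,Y) = P(X)·P(Y). For instance P(X=D) = 0.10, P(Y=A) = 0.50, and 0.10×0.50 = 0.05 matches the joint entry. So X and Y are independent.

yes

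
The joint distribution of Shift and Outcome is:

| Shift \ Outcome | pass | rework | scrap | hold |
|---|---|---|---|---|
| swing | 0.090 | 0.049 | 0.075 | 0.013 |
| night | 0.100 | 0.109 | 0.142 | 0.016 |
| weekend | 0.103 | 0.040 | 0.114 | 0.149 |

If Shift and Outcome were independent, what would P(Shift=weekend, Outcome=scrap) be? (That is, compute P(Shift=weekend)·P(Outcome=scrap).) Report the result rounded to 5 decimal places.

P(Shift=weekend) = 0.103 + 0.040 + 0.114 + 0.149 = 0.406.
P(Outcome=scrap) = 0.075 + 0.142 + 0.114 = 0.331.
Product: 0.406 × 0.331 = 0.13439.

0.13439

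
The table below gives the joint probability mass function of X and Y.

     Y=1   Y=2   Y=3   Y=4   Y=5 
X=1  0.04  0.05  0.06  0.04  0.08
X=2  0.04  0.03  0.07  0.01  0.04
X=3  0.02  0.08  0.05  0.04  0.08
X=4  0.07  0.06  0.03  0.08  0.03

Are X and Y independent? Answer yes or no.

no

P(X=4) = 0.27 and P(Y=4) = 0.17, so their product is 0.0459, but P(X=4, Y=4) = 0.08. Since these differ, X and Y are not independent.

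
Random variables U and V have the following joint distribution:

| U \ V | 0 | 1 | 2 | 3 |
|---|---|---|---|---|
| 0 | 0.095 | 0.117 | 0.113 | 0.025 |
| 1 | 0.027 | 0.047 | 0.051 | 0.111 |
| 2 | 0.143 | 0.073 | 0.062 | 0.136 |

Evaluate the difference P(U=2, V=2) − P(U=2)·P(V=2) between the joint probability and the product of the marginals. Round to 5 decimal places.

P(U=2) = 0.143 + 0.073 + 0.062 + 0.136 = 0.414.
P(V=2) = 0.113 + 0.051 + 0.062 = 0.226.
P(U=2, V=2) − P(U=2)P(V=2) = 0.062 − 0.414×0.226 = -0.03156.

-0.03156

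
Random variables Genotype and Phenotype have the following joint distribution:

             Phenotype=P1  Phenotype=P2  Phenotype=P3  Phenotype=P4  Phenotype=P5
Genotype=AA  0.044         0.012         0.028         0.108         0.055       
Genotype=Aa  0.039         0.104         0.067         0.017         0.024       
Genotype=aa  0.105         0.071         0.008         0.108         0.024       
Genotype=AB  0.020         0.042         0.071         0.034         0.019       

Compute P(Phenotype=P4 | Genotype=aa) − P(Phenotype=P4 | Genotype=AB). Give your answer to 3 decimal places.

P(Genotype=aa) = 0.105 + 0.071 + 0.008 + 0.108 + 0.024 = 0.316; P(Phenotype=P4 | Genotype=aa) = 0.108/0.316 = 0.3418.
P(Genotype=AB) = 0.020 + 0.042 + 0.071 + 0.034 + 0.019 = 0.186; P(Phenotype=P4 | Genotype=AB) = 0.034/0.186 = 0.1828.
Difference = 0.159.

0.159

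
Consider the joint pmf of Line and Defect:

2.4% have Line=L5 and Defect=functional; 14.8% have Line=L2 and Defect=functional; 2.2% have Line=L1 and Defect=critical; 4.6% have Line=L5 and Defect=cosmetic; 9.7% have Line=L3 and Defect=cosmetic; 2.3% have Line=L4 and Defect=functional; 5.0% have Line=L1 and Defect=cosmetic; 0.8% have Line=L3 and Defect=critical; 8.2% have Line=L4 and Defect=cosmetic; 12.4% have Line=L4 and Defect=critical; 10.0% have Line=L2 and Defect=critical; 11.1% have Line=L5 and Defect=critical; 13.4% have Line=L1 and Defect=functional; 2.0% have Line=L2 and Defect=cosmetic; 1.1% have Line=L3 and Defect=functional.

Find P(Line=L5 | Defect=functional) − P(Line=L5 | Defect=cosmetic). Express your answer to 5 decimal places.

P(Defect=functional) = 0.134 + 0.148 + 0.011 + 0.023 + 0.024 = 0.340; P(Line=L5 | Defect=functional) = 0.024/0.340 = 0.070588.
P(Defect=cosmetic) = 0.050 + 0.020 + 0.097 + 0.082 + 0.046 = 0.295; P(Line=L5 | Defect=cosmetic) = 0.046/0.295 = 0.155932.
Difference = -0.08534.

-0.08534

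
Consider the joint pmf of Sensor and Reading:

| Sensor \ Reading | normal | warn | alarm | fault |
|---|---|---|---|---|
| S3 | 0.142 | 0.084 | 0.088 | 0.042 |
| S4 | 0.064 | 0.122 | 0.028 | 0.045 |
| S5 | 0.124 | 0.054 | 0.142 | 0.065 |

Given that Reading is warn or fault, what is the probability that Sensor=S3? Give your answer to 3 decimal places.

0.306

P(Reading=warn) = 0.084 + 0.122 + 0.054 = 0.260.
P(Reading=fault) = 0.042 + 0.045 + 0.065 = 0.152.
P(Reading ∈ {warn, fault}) = 0.260 + 0.152 = 0.412; P(Sensor=S3, Reading ∈ {warn, fault}) = 0.084 + 0.042 = 0.126.
P(Sensor=S3 | Reading ∈ {warn, fault}) = 0.126/0.412 = 0.306.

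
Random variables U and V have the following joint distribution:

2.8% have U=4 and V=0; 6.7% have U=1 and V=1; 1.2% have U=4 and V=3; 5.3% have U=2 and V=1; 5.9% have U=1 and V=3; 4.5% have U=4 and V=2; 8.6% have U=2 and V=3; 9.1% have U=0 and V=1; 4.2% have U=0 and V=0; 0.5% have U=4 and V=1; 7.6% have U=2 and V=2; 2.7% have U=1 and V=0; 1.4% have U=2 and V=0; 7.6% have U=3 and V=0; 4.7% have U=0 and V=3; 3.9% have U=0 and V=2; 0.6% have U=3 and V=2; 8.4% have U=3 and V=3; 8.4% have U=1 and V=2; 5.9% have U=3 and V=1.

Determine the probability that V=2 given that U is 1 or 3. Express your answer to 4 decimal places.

P(U=1) = 0.027 + 0.067 + 0.084 + 0.059 = 0.237.
P(U=3) = 0.076 + 0.059 + 0.006 + 0.084 = 0.225.
P(U ∈ {1, 3}) = 0.237 + 0.225 = 0.462; P(V=2, U ∈ {1, 3}) = 0.084 + 0.006 = 0.090.
P(V=2 | U ∈ {1, 3}) = 0.090/0.462 = 0.1948.

0.1948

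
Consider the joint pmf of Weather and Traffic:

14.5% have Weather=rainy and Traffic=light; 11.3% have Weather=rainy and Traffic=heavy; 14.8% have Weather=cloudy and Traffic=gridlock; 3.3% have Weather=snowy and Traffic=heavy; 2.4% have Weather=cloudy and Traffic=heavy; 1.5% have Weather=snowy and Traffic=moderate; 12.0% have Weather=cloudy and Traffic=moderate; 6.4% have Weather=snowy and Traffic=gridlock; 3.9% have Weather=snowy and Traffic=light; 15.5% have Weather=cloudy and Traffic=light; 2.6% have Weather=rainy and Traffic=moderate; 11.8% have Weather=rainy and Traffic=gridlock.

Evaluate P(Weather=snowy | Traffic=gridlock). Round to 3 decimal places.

0.194

P(Traffic=gridlock) = 0.148 + 0.118 + 0.064 = 0.330.
P(Weather=snowy | Traffic=gridlock) = 0.064/0.330 = 0.194.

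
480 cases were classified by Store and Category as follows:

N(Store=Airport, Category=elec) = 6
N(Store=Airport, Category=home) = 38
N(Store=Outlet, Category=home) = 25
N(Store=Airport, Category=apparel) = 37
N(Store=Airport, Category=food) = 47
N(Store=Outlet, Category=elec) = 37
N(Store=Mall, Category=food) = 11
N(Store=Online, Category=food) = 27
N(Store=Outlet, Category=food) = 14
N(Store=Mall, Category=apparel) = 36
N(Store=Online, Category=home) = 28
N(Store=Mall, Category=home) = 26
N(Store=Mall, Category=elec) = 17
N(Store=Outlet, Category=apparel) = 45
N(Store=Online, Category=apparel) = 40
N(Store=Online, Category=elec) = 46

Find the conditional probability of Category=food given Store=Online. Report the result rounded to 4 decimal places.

Total with Store=Online: 27 + 40 + 46 + 28 = 141.
P(Category=food | Store=Online) = 27/141 = 0.1915.

0.1915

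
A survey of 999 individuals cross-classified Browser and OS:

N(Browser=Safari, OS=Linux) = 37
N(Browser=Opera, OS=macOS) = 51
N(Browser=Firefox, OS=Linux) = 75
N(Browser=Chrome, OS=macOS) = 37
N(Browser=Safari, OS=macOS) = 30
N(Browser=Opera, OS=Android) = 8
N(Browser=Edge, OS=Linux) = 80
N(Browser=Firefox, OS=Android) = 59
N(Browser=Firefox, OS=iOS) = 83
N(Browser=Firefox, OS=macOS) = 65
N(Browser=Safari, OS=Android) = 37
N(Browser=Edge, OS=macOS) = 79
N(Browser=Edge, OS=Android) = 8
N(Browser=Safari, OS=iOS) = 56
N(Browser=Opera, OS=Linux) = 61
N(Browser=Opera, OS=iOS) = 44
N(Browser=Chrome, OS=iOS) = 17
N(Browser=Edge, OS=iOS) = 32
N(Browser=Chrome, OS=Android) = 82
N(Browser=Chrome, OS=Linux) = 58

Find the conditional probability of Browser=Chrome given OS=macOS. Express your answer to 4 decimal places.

0.1412

Total with OS=macOS: 37 + 65 + 30 + 79 + 51 = 262.
P(Browser=Chrome | OS=macOS) = 37/262 = 0.1412.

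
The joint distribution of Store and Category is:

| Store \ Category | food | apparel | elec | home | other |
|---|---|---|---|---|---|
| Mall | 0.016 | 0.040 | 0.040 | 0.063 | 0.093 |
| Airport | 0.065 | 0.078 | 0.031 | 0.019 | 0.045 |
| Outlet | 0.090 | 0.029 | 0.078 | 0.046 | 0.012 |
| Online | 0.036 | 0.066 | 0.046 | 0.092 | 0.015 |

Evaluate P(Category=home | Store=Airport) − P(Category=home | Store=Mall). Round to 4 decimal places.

-0.1702

P(Store=Airport) = 0.065 + 0.078 + 0.031 + 0.019 + 0.045 = 0.238; P(Category=home | Store=Airport) = 0.019/0.238 = 0.07983.
P(Store=Mall) = 0.016 + 0.040 + 0.040 + 0.063 + 0.093 = 0.252; P(Category=home | Store=Mall) = 0.063/0.252 = 0.25000.
Difference = -0.1702.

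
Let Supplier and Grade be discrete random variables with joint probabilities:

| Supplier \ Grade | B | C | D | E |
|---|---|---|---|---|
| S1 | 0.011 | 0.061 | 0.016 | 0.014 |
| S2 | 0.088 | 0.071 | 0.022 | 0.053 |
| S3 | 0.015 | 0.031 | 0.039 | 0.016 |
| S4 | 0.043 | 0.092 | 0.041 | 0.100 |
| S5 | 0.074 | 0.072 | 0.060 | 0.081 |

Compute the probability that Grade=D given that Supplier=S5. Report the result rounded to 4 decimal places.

P(Supplier=S5) = 0.074 + 0.072 + 0.060 + 0.081 = 0.287.
P(Grade=D | Supplier=S5) = 0.060/0.287 = 0.2091.

0.2091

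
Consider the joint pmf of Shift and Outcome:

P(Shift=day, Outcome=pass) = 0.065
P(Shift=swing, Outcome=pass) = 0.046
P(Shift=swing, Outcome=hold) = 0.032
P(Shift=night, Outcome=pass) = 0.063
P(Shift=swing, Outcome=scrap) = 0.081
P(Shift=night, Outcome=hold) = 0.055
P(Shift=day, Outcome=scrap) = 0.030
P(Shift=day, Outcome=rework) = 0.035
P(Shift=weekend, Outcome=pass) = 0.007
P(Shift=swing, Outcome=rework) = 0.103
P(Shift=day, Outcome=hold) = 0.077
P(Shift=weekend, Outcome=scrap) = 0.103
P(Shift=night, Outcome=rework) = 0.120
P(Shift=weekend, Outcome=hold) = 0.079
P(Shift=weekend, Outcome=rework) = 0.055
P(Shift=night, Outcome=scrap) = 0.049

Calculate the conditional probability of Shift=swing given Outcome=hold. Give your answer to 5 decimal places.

0.13169

P(Outcome=hold) = 0.077 + 0.032 + 0.055 + 0.079 = 0.243.
P(Shift=swing | Outcome=hold) = 0.032/0.243 = 0.13169.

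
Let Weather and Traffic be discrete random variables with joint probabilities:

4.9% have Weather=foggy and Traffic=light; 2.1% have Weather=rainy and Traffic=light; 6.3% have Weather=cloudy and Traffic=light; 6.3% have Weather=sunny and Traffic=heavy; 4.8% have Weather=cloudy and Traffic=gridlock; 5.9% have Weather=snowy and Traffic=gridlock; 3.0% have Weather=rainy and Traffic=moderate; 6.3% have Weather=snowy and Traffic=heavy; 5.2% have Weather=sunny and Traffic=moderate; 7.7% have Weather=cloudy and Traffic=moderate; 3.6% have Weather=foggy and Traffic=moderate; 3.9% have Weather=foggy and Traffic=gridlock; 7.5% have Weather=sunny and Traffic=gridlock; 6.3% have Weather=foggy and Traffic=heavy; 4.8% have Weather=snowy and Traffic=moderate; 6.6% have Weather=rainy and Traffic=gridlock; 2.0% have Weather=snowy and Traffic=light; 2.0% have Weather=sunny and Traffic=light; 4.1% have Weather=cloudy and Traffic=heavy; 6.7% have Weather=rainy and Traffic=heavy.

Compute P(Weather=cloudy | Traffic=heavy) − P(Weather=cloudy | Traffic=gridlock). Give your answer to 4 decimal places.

P(Traffic=heavy) = 0.063 + 0.041 + 0.067 + 0.063 + 0.063 = 0.297; P(Weather=cloudy | Traffic=heavy) = 0.041/0.297 = 0.13805.
P(Traffic=gridlock) = 0.075 + 0.048 + 0.066 + 0.059 + 0.039 = 0.287; P(Weather=cloudy | Traffic=gridlock) = 0.048/0.287 = 0.16725.
Difference = -0.0292.

-0.0292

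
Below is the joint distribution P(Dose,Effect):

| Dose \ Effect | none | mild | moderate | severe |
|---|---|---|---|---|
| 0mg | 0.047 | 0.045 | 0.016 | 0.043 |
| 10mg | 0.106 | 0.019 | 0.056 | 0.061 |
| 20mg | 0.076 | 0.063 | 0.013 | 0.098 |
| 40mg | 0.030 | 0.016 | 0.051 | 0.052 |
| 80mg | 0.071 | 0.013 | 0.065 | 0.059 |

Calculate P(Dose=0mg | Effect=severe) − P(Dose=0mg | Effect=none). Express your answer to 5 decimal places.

P(Effect=severe) = 0.043 + 0.061 + 0.098 + 0.052 + 0.059 = 0.313; P(Dose=0mg | Effect=severe) = 0.043/0.313 = 0.137380.
P(Effect=none) = 0.047 + 0.106 + 0.076 + 0.030 + 0.071 = 0.330; P(Dose=0mg | Effect=none) = 0.047/0.330 = 0.142424.
Difference = -0.00504.

-0.00504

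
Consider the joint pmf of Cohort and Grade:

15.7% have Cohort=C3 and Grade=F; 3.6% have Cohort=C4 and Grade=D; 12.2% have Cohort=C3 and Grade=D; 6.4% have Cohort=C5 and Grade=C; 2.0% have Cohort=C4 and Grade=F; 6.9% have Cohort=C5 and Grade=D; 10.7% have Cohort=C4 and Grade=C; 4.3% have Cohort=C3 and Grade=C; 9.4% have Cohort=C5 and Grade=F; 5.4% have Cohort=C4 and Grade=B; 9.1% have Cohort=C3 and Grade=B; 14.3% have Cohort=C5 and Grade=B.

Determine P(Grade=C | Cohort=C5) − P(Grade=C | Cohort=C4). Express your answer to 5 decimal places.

-0.32011

P(Cohort=C5) = 0.143 + 0.064 + 0.069 + 0.094 = 0.370; P(Grade=C | Cohort=C5) = 0.064/0.370 = 0.172973.
P(Cohort=C4) = 0.054 + 0.107 + 0.036 + 0.020 = 0.217; P(Grade=C | Cohort=C4) = 0.107/0.217 = 0.493088.
Difference = -0.32011.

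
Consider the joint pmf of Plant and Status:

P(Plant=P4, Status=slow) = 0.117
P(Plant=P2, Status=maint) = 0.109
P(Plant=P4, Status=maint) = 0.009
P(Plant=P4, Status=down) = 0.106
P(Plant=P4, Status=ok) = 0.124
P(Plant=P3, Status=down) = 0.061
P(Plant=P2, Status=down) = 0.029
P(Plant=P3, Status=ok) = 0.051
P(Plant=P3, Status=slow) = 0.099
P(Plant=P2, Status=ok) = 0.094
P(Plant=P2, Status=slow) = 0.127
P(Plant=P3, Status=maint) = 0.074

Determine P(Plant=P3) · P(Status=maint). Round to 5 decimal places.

0.05472

P(Plant=P3) = 0.051 + 0.099 + 0.061 + 0.074 = 0.285.
P(Status=maint) = 0.109 + 0.074 + 0.009 = 0.192.
Product: 0.285 × 0.192 = 0.05472.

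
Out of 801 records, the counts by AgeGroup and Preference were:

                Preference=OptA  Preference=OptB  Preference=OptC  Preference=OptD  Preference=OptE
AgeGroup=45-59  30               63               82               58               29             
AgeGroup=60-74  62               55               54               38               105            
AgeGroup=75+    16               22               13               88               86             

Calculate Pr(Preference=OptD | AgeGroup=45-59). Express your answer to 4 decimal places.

Total with AgeGroup=45-59: 30 + 63 + 82 + 58 + 29 = 262.
P(Preference=OptD | AgeGroup=45-59) = 58/262 = 0.2214.

0.2214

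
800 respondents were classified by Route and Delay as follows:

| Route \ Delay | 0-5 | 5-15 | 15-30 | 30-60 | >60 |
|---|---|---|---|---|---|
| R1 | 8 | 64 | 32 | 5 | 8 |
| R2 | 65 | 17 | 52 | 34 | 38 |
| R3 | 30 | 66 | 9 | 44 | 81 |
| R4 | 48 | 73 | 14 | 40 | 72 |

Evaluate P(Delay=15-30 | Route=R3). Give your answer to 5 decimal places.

Total with Route=R3: 30 + 66 + 9 + 44 + 81 = 230.
P(Delay=15-30 | Route=R3) = 9/230 = 0.03913.

0.03913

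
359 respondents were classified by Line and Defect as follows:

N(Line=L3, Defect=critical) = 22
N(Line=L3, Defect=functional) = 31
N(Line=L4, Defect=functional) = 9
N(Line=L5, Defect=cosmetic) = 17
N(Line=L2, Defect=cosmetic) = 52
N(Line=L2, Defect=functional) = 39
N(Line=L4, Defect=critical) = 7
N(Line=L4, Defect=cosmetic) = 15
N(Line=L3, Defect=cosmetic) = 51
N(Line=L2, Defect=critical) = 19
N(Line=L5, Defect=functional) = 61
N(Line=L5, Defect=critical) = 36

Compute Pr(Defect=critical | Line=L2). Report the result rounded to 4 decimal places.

0.1727

Total with Line=L2: 52 + 39 + 19 = 110.
P(Defect=critical | Line=L2) = 19/110 = 0.1727.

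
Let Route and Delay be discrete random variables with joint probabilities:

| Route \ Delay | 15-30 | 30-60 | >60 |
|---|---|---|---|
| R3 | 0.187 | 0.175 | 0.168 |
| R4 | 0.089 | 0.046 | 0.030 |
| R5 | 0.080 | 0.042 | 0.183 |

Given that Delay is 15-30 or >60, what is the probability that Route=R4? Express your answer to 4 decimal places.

P(Delay=15-30) = 0.187 + 0.089 + 0.080 = 0.356.
P(Delay=>60) = 0.168 + 0.030 + 0.183 = 0.381.
P(Delay ∈ {15-30, >60}) = 0.356 + 0.381 = 0.737; P(Route=R4, Delay ∈ {15-30, >60}) = 0.089 + 0.030 = 0.119.
P(Route=R4 | Delay ∈ {15-30, >60}) = 0.119/0.737 = 0.1615.

0.1615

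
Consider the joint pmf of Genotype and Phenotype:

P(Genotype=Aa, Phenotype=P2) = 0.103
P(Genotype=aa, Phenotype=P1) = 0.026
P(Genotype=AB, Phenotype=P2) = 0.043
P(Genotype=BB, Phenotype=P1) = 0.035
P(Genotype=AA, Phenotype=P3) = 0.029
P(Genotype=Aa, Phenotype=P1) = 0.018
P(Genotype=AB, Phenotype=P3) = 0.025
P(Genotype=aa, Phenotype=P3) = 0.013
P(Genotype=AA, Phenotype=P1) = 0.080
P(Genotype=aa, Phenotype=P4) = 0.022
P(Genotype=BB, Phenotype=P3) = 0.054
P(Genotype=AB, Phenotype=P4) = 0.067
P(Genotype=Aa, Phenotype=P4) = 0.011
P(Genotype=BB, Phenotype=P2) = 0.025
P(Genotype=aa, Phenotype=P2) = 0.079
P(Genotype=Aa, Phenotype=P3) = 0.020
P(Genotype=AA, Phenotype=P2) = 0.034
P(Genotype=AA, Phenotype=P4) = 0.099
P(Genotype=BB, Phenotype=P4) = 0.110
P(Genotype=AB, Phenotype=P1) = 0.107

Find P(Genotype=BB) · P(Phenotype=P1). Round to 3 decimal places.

P(Genotype=BB) = 0.035 + 0.025 + 0.054 + 0.110 = 0.224.
P(Phenotype=P1) = 0.080 + 0.018 + 0.026 + 0.107 + 0.035 = 0.266.
Product: 0.224 × 0.266 = 0.060.

0.060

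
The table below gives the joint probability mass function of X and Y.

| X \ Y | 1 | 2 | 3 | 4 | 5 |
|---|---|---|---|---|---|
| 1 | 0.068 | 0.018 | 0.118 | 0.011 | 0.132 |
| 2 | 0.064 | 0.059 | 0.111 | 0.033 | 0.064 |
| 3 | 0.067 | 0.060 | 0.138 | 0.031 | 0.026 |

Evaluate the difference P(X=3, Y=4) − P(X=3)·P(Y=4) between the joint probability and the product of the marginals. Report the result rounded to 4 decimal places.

P(X=3) = 0.067 + 0.060 + 0.138 + 0.031 + 0.026 = 0.322.
P(Y=4) = 0.011 + 0.033 + 0.031 = 0.075.
P(X=3, Y=4) − P(X=3)P(Y=4) = 0.031 − 0.322×0.075 = 0.0069.

0.0069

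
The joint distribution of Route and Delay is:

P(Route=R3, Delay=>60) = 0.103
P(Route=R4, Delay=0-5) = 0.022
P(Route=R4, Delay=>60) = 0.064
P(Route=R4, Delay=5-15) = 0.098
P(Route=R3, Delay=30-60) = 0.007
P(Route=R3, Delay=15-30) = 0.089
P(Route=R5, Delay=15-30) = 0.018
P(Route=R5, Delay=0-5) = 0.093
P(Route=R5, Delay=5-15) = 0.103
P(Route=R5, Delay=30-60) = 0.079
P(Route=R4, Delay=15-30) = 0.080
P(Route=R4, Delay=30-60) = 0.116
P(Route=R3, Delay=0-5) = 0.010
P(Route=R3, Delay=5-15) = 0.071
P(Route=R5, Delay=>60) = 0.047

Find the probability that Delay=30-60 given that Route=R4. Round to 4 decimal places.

P(Route=R4) = 0.022 + 0.098 + 0.080 + 0.116 + 0.064 = 0.380.
P(Delay=30-60 | Route=R4) = 0.116/0.380 = 0.3053.

0.3053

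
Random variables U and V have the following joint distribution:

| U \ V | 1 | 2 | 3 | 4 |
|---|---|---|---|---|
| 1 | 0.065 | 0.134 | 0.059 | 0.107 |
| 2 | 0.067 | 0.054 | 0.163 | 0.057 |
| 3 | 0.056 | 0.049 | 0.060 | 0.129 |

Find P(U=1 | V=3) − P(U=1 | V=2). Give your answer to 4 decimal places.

-0.3562

P(V=3) = 0.059 + 0.163 + 0.060 = 0.282; P(U=1 | V=3) = 0.059/0.282 = 0.20922.
P(V=2) = 0.134 + 0.054 + 0.049 = 0.237; P(U=1 | V=2) = 0.134/0.237 = 0.56540.
Difference = -0.3562.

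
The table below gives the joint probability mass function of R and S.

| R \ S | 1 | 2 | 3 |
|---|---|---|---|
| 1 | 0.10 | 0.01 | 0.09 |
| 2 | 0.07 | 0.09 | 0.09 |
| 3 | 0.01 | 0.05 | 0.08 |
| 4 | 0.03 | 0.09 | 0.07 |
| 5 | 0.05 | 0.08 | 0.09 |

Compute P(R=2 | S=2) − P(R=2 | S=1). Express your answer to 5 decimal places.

P(S=2) = 0.01 + 0.09 + 0.05 + 0.09 + 0.08 = 0.32; P(R=2 | S=2) = 0.09/0.32 = 0.281250.
P(S=1) = 0.10 + 0.07 + 0.01 + 0.03 + 0.05 = 0.26; P(R=2 | S=1) = 0.07/0.26 = 0.269231.
Difference = 0.01202.

0.01202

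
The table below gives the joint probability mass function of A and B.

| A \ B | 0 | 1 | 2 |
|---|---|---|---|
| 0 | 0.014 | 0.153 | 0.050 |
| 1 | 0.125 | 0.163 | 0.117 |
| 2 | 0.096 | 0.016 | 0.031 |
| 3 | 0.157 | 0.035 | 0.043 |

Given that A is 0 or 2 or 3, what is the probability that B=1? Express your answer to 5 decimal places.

0.34286

P(A=0) = 0.014 + 0.153 + 0.050 = 0.217.
P(A=2) = 0.096 + 0.016 + 0.031 = 0.143.
P(A=3) = 0.157 + 0.035 + 0.043 = 0.235.
P(A ∈ {0, 2, 3}) = 0.217 + 0.143 + 0.235 = 0.595; P(B=1, A ∈ {0, 2, 3}) = 0.153 + 0.016 + 0.035 = 0.204.
P(B=1 | A ∈ {0, 2, 3}) = 0.204/0.595 = 0.34286.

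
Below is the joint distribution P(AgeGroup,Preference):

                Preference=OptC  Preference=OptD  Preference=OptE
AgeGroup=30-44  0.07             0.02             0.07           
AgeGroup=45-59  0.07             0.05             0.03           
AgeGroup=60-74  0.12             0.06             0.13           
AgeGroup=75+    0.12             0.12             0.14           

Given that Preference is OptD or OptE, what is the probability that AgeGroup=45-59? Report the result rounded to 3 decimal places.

0.129

P(Preference=OptD) = 0.02 + 0.05 + 0.06 + 0.12 = 0.25.
P(Preference=OptE) = 0.07 + 0.03 + 0.13 + 0.14 = 0.37.
P(Preference ∈ {OptD, OptE}) = 0.25 + 0.37 = 0.62; P(AgeGroup=45-59, Preference ∈ {OptD, OptE}) = 0.05 + 0.03 = 0.08.
P(AgeGroup=45-59 | Preference ∈ {OptD, OptE}) = 0.08/0.62 = 0.129.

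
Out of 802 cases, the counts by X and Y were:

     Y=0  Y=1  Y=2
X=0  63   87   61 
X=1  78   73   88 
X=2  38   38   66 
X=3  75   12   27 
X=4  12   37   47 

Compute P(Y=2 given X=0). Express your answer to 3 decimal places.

Total with X=0: 63 + 87 + 61 = 211.
P(Y=2 | X=0) = 61/211 = 0.289.

0.289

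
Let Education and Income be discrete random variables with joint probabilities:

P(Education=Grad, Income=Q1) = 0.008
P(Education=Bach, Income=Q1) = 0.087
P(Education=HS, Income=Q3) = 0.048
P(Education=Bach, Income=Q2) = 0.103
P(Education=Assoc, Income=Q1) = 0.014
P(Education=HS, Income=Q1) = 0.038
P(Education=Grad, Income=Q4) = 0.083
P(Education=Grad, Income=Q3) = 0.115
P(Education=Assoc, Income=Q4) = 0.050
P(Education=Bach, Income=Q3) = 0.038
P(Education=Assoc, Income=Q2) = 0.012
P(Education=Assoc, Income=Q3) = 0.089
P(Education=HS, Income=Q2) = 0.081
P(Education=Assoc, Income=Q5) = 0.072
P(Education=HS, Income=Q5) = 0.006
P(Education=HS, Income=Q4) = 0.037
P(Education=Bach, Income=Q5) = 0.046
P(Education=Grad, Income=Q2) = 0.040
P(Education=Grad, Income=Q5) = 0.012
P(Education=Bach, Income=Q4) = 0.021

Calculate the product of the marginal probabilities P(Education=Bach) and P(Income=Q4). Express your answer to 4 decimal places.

P(Education=Bach) = 0.087 + 0.103 + 0.038 + 0.021 + 0.046 = 0.295.
P(Income=Q4) = 0.037 + 0.050 + 0.021 + 0.083 = 0.191.
Product: 0.295 × 0.191 = 0.0563.

0.0563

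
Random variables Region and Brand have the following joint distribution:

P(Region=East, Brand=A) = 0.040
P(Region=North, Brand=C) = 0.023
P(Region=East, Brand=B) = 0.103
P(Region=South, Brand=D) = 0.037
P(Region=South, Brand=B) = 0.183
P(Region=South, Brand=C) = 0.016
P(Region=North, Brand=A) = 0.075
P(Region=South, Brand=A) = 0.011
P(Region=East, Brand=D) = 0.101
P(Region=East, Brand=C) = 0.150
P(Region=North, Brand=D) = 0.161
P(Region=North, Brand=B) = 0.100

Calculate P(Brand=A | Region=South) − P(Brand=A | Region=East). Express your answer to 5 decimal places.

-0.05699

P(Region=South) = 0.011 + 0.183 + 0.016 + 0.037 = 0.247; P(Brand=A | Region=South) = 0.011/0.247 = 0.044534.
P(Region=East) = 0.040 + 0.103 + 0.150 + 0.101 = 0.394; P(Brand=A | Region=East) = 0.040/0.394 = 0.101523.
Difference = -0.05699.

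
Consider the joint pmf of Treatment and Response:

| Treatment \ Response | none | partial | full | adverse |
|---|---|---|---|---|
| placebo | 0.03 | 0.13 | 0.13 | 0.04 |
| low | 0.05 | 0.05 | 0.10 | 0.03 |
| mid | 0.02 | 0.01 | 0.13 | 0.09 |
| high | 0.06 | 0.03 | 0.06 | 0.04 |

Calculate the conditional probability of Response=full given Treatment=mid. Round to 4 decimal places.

P(Treatment=mid) = 0.02 + 0.01 + 0.13 + 0.09 = 0.25.
P(Response=full | Treatment=mid) = 0.13/0.25 = 0.5200.

0.5200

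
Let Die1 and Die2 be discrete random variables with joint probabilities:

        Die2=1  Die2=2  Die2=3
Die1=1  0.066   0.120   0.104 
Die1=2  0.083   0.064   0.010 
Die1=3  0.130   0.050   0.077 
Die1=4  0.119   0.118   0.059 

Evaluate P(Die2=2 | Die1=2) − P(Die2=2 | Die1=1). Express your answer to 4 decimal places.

-0.0061

P(Die1=2) = 0.083 + 0.064 + 0.010 = 0.157; P(Die2=2 | Die1=2) = 0.064/0.157 = 0.40764.
P(Die1=1) = 0.066 + 0.120 + 0.104 = 0.290; P(Die2=2 | Die1=1) = 0.120/0.290 = 0.41379.
Difference = -0.0061.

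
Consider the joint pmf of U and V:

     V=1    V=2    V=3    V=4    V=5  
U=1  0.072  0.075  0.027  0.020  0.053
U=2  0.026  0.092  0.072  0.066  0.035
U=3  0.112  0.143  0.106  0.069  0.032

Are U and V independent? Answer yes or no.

P(U=2) = 0.291 and P(V=1) = 0.210, so their product is 0.06111, but P(U=2, V=1) = 0.026. Since these differ, U and V are not independent.

no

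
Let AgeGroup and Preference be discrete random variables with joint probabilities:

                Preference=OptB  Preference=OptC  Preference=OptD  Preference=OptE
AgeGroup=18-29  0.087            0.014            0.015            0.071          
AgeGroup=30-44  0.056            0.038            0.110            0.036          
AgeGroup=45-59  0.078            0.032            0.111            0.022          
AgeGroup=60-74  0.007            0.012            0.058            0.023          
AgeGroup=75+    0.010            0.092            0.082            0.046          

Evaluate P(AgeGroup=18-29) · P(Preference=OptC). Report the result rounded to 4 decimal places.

0.0352

P(AgeGroup=18-29) = 0.087 + 0.014 + 0.015 + 0.071 = 0.187.
P(Preference=OptC) = 0.014 + 0.038 + 0.032 + 0.012 + 0.092 = 0.188.
Product: 0.187 × 0.188 = 0.0352.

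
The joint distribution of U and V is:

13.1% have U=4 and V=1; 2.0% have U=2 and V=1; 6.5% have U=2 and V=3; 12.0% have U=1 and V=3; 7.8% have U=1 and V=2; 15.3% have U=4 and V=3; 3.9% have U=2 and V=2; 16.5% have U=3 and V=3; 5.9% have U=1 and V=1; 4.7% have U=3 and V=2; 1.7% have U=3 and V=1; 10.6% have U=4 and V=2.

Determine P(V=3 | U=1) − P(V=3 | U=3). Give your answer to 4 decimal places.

P(U=1) = 0.059 + 0.078 + 0.120 = 0.257; P(V=3 | U=1) = 0.120/0.257 = 0.46693.
P(U=3) = 0.017 + 0.047 + 0.165 = 0.229; P(V=3 | U=3) = 0.165/0.229 = 0.72052.
Difference = -0.2536.

-0.2536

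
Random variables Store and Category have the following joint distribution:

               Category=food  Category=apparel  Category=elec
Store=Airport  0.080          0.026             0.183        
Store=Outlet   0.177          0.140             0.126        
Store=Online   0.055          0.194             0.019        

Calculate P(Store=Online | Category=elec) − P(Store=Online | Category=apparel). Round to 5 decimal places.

P(Category=elec) = 0.183 + 0.126 + 0.019 = 0.328; P(Store=Online | Category=elec) = 0.019/0.328 = 0.057927.
P(Category=apparel) = 0.026 + 0.140 + 0.194 = 0.360; P(Store=Online | Category=apparel) = 0.194/0.360 = 0.538889.
Difference = -0.48096.

-0.48096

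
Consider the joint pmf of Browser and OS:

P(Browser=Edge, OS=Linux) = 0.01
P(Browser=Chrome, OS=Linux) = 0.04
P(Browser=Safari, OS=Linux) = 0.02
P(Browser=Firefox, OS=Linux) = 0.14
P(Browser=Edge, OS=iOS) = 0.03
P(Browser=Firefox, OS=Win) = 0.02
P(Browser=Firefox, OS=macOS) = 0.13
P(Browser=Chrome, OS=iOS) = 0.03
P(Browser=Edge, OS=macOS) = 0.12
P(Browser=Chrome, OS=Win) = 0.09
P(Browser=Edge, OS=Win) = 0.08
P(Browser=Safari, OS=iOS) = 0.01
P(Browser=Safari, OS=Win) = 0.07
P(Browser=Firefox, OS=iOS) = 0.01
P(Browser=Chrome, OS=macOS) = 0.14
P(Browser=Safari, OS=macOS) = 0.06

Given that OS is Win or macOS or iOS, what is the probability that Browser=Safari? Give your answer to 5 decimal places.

P(OS=Win) = 0.09 + 0.02 + 0.07 + 0.08 = 0.26.
P(OS=macOS) = 0.14 + 0.13 + 0.06 + 0.12 = 0.45.
P(OS=iOS) = 0.03 + 0.01 + 0.01 + 0.03 = 0.08.
P(OS ∈ {Win, macOS, iOS}) = 0.26 + 0.45 + 0.08 = 0.79; P(Browser=Safari, OS ∈ {Win, macOS, iOS}) = 0.07 + 0.06 + 0.01 = 0.14.
P(Browser=Safari | OS ∈ {Win, macOS, iOS}) = 0.14/0.79 = 0.17722.

0.17722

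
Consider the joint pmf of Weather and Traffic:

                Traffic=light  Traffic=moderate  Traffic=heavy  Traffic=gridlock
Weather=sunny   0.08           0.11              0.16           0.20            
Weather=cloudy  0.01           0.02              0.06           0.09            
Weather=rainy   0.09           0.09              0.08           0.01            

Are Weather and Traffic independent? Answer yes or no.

P(Weather=rainy) = 0.27 and P(Traffic=gridlock) = 0.30, so their product is 0.0810, but P(Weather=rainy, Traffic=gridlock) = 0.01. Since these differ, Weather and Traffic are not independent.

no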